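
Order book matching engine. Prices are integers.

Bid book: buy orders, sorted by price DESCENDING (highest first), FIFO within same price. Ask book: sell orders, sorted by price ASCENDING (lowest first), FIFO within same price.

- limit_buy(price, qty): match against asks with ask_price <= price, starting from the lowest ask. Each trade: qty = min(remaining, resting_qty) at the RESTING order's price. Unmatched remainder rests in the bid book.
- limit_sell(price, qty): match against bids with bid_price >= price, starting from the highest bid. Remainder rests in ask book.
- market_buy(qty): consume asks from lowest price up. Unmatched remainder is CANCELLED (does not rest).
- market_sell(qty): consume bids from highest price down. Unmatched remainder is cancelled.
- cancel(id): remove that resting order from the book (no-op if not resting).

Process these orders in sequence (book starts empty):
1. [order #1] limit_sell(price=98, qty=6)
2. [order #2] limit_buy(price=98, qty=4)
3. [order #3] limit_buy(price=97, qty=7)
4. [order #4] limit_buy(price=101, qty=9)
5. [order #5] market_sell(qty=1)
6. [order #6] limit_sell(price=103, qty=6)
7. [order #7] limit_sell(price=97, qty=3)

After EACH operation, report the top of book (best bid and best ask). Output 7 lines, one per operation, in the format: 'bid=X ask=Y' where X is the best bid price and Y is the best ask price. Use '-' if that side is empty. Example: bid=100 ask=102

After op 1 [order #1] limit_sell(price=98, qty=6): fills=none; bids=[-] asks=[#1:6@98]
After op 2 [order #2] limit_buy(price=98, qty=4): fills=#2x#1:4@98; bids=[-] asks=[#1:2@98]
After op 3 [order #3] limit_buy(price=97, qty=7): fills=none; bids=[#3:7@97] asks=[#1:2@98]
After op 4 [order #4] limit_buy(price=101, qty=9): fills=#4x#1:2@98; bids=[#4:7@101 #3:7@97] asks=[-]
After op 5 [order #5] market_sell(qty=1): fills=#4x#5:1@101; bids=[#4:6@101 #3:7@97] asks=[-]
After op 6 [order #6] limit_sell(price=103, qty=6): fills=none; bids=[#4:6@101 #3:7@97] asks=[#6:6@103]
After op 7 [order #7] limit_sell(price=97, qty=3): fills=#4x#7:3@101; bids=[#4:3@101 #3:7@97] asks=[#6:6@103]

Answer: bid=- ask=98
bid=- ask=98
bid=97 ask=98
bid=101 ask=-
bid=101 ask=-
bid=101 ask=103
bid=101 ask=103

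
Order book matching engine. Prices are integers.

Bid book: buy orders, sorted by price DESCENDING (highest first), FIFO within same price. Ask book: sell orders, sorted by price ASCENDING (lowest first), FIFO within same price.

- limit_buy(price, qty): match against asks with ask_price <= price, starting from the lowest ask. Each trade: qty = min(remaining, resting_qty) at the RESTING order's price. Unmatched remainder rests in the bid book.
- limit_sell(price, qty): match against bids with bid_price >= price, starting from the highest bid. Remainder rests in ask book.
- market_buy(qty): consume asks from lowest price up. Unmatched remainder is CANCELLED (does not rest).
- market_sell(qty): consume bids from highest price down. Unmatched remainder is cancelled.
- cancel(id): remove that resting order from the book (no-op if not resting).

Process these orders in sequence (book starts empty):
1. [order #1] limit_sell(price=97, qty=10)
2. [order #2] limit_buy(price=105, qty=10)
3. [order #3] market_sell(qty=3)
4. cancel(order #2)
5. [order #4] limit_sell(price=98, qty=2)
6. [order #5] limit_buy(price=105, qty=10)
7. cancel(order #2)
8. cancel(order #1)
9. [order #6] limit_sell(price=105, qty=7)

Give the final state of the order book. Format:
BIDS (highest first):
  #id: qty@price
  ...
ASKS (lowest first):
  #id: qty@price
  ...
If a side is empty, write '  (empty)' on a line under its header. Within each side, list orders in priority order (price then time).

Answer: BIDS (highest first):
  #5: 1@105
ASKS (lowest first):
  (empty)

Derivation:
After op 1 [order #1] limit_sell(price=97, qty=10): fills=none; bids=[-] asks=[#1:10@97]
After op 2 [order #2] limit_buy(price=105, qty=10): fills=#2x#1:10@97; bids=[-] asks=[-]
After op 3 [order #3] market_sell(qty=3): fills=none; bids=[-] asks=[-]
After op 4 cancel(order #2): fills=none; bids=[-] asks=[-]
After op 5 [order #4] limit_sell(price=98, qty=2): fills=none; bids=[-] asks=[#4:2@98]
After op 6 [order #5] limit_buy(price=105, qty=10): fills=#5x#4:2@98; bids=[#5:8@105] asks=[-]
After op 7 cancel(order #2): fills=none; bids=[#5:8@105] asks=[-]
After op 8 cancel(order #1): fills=none; bids=[#5:8@105] asks=[-]
After op 9 [order #6] limit_sell(price=105, qty=7): fills=#5x#6:7@105; bids=[#5:1@105] asks=[-]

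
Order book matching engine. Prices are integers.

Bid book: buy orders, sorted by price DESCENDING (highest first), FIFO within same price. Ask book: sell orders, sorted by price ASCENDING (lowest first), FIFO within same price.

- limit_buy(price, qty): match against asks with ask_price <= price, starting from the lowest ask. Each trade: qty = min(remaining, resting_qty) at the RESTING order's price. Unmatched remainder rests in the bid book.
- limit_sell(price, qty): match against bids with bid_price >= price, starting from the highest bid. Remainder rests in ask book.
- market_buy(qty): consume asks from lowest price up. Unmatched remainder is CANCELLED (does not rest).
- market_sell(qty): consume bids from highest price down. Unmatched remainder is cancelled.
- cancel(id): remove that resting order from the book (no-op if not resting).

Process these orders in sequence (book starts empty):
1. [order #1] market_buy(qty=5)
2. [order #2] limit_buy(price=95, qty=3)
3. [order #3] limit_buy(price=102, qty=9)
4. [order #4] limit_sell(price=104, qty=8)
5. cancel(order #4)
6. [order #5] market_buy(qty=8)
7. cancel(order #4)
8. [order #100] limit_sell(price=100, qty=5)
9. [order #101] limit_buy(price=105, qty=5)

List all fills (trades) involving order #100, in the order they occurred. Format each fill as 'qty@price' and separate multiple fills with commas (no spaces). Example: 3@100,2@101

Answer: 5@102

Derivation:
After op 1 [order #1] market_buy(qty=5): fills=none; bids=[-] asks=[-]
After op 2 [order #2] limit_buy(price=95, qty=3): fills=none; bids=[#2:3@95] asks=[-]
After op 3 [order #3] limit_buy(price=102, qty=9): fills=none; bids=[#3:9@102 #2:3@95] asks=[-]
After op 4 [order #4] limit_sell(price=104, qty=8): fills=none; bids=[#3:9@102 #2:3@95] asks=[#4:8@104]
After op 5 cancel(order #4): fills=none; bids=[#3:9@102 #2:3@95] asks=[-]
After op 6 [order #5] market_buy(qty=8): fills=none; bids=[#3:9@102 #2:3@95] asks=[-]
After op 7 cancel(order #4): fills=none; bids=[#3:9@102 #2:3@95] asks=[-]
After op 8 [order #100] limit_sell(price=100, qty=5): fills=#3x#100:5@102; bids=[#3:4@102 #2:3@95] asks=[-]
After op 9 [order #101] limit_buy(price=105, qty=5): fills=none; bids=[#101:5@105 #3:4@102 #2:3@95] asks=[-]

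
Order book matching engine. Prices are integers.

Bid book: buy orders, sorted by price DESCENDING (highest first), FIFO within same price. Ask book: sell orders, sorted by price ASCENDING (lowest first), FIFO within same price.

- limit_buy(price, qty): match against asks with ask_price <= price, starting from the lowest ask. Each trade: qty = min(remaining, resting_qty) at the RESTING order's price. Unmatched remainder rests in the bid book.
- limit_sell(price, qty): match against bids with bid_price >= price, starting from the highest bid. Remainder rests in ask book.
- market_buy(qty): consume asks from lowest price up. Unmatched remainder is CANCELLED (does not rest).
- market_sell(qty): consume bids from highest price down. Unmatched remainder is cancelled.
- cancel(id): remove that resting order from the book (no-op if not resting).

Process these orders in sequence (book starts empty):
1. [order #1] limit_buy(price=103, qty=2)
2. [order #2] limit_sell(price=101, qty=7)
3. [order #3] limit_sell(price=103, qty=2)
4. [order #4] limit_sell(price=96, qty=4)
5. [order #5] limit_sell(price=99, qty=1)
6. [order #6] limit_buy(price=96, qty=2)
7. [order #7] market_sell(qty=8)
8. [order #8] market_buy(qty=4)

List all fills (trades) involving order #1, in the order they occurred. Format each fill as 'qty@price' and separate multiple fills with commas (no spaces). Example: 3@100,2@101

Answer: 2@103

Derivation:
After op 1 [order #1] limit_buy(price=103, qty=2): fills=none; bids=[#1:2@103] asks=[-]
After op 2 [order #2] limit_sell(price=101, qty=7): fills=#1x#2:2@103; bids=[-] asks=[#2:5@101]
After op 3 [order #3] limit_sell(price=103, qty=2): fills=none; bids=[-] asks=[#2:5@101 #3:2@103]
After op 4 [order #4] limit_sell(price=96, qty=4): fills=none; bids=[-] asks=[#4:4@96 #2:5@101 #3:2@103]
After op 5 [order #5] limit_sell(price=99, qty=1): fills=none; bids=[-] asks=[#4:4@96 #5:1@99 #2:5@101 #3:2@103]
After op 6 [order #6] limit_buy(price=96, qty=2): fills=#6x#4:2@96; bids=[-] asks=[#4:2@96 #5:1@99 #2:5@101 #3:2@103]
After op 7 [order #7] market_sell(qty=8): fills=none; bids=[-] asks=[#4:2@96 #5:1@99 #2:5@101 #3:2@103]
After op 8 [order #8] market_buy(qty=4): fills=#8x#4:2@96 #8x#5:1@99 #8x#2:1@101; bids=[-] asks=[#2:4@101 #3:2@103]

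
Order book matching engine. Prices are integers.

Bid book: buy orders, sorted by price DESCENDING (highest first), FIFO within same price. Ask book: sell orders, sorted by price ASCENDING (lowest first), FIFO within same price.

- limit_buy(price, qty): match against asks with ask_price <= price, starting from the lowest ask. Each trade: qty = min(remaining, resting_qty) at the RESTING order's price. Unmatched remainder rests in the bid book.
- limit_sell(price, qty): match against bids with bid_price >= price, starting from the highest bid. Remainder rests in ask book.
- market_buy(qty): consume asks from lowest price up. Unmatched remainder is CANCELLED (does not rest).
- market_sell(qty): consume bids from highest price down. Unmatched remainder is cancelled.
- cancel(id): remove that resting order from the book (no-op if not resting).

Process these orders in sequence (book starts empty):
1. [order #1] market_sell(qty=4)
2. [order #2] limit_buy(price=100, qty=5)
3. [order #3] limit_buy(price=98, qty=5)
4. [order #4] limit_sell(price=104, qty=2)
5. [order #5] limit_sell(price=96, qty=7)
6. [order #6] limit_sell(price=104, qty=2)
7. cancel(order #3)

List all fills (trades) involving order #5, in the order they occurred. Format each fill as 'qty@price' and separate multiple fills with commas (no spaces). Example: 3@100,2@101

After op 1 [order #1] market_sell(qty=4): fills=none; bids=[-] asks=[-]
After op 2 [order #2] limit_buy(price=100, qty=5): fills=none; bids=[#2:5@100] asks=[-]
After op 3 [order #3] limit_buy(price=98, qty=5): fills=none; bids=[#2:5@100 #3:5@98] asks=[-]
After op 4 [order #4] limit_sell(price=104, qty=2): fills=none; bids=[#2:5@100 #3:5@98] asks=[#4:2@104]
After op 5 [order #5] limit_sell(price=96, qty=7): fills=#2x#5:5@100 #3x#5:2@98; bids=[#3:3@98] asks=[#4:2@104]
After op 6 [order #6] limit_sell(price=104, qty=2): fills=none; bids=[#3:3@98] asks=[#4:2@104 #6:2@104]
After op 7 cancel(order #3): fills=none; bids=[-] asks=[#4:2@104 #6:2@104]

Answer: 5@100,2@98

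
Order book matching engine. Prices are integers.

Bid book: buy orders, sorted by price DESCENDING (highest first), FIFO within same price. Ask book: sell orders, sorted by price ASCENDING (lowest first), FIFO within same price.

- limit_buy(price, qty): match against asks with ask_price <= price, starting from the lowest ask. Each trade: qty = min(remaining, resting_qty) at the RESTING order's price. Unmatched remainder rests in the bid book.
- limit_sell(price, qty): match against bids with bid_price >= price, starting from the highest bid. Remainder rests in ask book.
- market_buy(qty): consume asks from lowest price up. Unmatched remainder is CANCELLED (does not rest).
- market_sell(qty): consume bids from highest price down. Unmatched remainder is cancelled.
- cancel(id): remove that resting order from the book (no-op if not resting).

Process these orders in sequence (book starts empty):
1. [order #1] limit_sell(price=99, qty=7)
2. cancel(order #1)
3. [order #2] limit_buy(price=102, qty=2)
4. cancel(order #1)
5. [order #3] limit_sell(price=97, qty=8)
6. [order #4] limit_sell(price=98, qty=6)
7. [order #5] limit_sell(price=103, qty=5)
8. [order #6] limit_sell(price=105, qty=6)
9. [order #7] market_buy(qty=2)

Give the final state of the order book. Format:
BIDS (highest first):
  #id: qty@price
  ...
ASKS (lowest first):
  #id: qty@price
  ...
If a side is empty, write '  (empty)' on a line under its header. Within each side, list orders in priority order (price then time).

After op 1 [order #1] limit_sell(price=99, qty=7): fills=none; bids=[-] asks=[#1:7@99]
After op 2 cancel(order #1): fills=none; bids=[-] asks=[-]
After op 3 [order #2] limit_buy(price=102, qty=2): fills=none; bids=[#2:2@102] asks=[-]
After op 4 cancel(order #1): fills=none; bids=[#2:2@102] asks=[-]
After op 5 [order #3] limit_sell(price=97, qty=8): fills=#2x#3:2@102; bids=[-] asks=[#3:6@97]
After op 6 [order #4] limit_sell(price=98, qty=6): fills=none; bids=[-] asks=[#3:6@97 #4:6@98]
After op 7 [order #5] limit_sell(price=103, qty=5): fills=none; bids=[-] asks=[#3:6@97 #4:6@98 #5:5@103]
After op 8 [order #6] limit_sell(price=105, qty=6): fills=none; bids=[-] asks=[#3:6@97 #4:6@98 #5:5@103 #6:6@105]
After op 9 [order #7] market_buy(qty=2): fills=#7x#3:2@97; bids=[-] asks=[#3:4@97 #4:6@98 #5:5@103 #6:6@105]

Answer: BIDS (highest first):
  (empty)
ASKS (lowest first):
  #3: 4@97
  #4: 6@98
  #5: 5@103
  #6: 6@105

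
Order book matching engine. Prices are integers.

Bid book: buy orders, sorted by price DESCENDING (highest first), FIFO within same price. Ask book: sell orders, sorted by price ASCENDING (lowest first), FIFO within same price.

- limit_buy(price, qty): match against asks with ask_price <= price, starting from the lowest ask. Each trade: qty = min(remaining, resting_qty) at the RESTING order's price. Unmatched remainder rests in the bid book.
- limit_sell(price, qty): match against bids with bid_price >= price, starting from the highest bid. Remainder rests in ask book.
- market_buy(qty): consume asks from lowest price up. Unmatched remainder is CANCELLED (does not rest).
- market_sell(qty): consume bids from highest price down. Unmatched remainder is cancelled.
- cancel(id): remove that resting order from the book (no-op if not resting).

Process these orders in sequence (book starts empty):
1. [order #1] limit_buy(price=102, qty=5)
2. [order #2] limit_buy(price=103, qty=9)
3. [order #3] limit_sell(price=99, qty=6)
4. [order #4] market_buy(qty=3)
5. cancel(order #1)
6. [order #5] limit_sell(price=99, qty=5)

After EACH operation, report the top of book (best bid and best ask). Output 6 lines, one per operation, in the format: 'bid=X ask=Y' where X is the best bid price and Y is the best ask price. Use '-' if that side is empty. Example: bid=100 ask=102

Answer: bid=102 ask=-
bid=103 ask=-
bid=103 ask=-
bid=103 ask=-
bid=103 ask=-
bid=- ask=99

Derivation:
After op 1 [order #1] limit_buy(price=102, qty=5): fills=none; bids=[#1:5@102] asks=[-]
After op 2 [order #2] limit_buy(price=103, qty=9): fills=none; bids=[#2:9@103 #1:5@102] asks=[-]
After op 3 [order #3] limit_sell(price=99, qty=6): fills=#2x#3:6@103; bids=[#2:3@103 #1:5@102] asks=[-]
After op 4 [order #4] market_buy(qty=3): fills=none; bids=[#2:3@103 #1:5@102] asks=[-]
After op 5 cancel(order #1): fills=none; bids=[#2:3@103] asks=[-]
After op 6 [order #5] limit_sell(price=99, qty=5): fills=#2x#5:3@103; bids=[-] asks=[#5:2@99]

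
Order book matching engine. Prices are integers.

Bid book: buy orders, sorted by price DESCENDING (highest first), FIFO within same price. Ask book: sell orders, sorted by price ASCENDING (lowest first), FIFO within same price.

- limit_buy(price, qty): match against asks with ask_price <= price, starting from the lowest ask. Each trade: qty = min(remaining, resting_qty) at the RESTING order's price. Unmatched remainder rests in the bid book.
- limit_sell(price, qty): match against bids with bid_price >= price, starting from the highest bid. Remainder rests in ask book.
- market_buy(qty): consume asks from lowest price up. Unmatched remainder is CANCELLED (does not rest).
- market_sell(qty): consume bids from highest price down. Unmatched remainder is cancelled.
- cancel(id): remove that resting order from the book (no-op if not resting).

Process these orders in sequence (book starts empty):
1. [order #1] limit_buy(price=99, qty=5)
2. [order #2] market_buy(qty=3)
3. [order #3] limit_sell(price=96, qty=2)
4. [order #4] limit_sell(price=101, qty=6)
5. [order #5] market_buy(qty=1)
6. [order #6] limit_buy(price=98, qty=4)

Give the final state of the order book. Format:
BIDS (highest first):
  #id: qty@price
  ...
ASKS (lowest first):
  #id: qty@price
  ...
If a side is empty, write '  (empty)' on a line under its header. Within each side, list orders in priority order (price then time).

Answer: BIDS (highest first):
  #1: 3@99
  #6: 4@98
ASKS (lowest first):
  #4: 5@101

Derivation:
After op 1 [order #1] limit_buy(price=99, qty=5): fills=none; bids=[#1:5@99] asks=[-]
After op 2 [order #2] market_buy(qty=3): fills=none; bids=[#1:5@99] asks=[-]
After op 3 [order #3] limit_sell(price=96, qty=2): fills=#1x#3:2@99; bids=[#1:3@99] asks=[-]
After op 4 [order #4] limit_sell(price=101, qty=6): fills=none; bids=[#1:3@99] asks=[#4:6@101]
After op 5 [order #5] market_buy(qty=1): fills=#5x#4:1@101; bids=[#1:3@99] asks=[#4:5@101]
After op 6 [order #6] limit_buy(price=98, qty=4): fills=none; bids=[#1:3@99 #6:4@98] asks=[#4:5@101]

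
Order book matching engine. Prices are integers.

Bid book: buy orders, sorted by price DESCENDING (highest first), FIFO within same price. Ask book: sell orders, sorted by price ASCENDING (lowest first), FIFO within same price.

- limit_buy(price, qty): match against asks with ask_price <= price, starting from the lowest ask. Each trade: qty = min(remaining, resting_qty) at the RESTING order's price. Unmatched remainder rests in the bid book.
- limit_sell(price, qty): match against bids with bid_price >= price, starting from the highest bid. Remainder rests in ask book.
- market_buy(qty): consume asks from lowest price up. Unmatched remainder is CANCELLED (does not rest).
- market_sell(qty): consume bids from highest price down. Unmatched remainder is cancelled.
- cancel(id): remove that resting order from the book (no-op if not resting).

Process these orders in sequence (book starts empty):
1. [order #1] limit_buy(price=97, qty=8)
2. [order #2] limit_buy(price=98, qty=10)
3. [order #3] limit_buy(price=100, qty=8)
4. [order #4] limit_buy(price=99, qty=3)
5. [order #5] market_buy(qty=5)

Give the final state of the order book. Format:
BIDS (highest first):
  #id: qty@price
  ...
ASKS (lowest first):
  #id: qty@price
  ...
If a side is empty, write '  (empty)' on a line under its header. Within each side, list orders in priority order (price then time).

After op 1 [order #1] limit_buy(price=97, qty=8): fills=none; bids=[#1:8@97] asks=[-]
After op 2 [order #2] limit_buy(price=98, qty=10): fills=none; bids=[#2:10@98 #1:8@97] asks=[-]
After op 3 [order #3] limit_buy(price=100, qty=8): fills=none; bids=[#3:8@100 #2:10@98 #1:8@97] asks=[-]
After op 4 [order #4] limit_buy(price=99, qty=3): fills=none; bids=[#3:8@100 #4:3@99 #2:10@98 #1:8@97] asks=[-]
After op 5 [order #5] market_buy(qty=5): fills=none; bids=[#3:8@100 #4:3@99 #2:10@98 #1:8@97] asks=[-]

Answer: BIDS (highest first):
  #3: 8@100
  #4: 3@99
  #2: 10@98
  #1: 8@97
ASKS (lowest first):
  (empty)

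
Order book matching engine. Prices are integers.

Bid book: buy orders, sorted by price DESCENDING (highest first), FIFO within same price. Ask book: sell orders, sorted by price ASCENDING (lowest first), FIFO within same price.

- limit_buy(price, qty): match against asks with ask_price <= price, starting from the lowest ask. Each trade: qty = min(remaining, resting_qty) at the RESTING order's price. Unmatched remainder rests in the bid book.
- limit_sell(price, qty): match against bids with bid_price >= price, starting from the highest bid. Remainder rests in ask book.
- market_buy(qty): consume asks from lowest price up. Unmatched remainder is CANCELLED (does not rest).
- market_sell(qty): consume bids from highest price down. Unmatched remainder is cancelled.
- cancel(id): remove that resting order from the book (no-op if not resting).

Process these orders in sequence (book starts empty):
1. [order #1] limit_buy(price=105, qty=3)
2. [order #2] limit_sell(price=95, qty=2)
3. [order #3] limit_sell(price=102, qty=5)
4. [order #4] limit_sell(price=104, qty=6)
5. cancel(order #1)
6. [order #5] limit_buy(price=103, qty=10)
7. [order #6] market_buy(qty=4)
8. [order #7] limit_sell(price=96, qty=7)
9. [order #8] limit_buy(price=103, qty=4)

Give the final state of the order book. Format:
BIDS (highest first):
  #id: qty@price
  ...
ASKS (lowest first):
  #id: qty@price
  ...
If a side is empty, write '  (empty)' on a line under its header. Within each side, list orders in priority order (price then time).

Answer: BIDS (highest first):
  #8: 3@103
ASKS (lowest first):
  #4: 2@104

Derivation:
After op 1 [order #1] limit_buy(price=105, qty=3): fills=none; bids=[#1:3@105] asks=[-]
After op 2 [order #2] limit_sell(price=95, qty=2): fills=#1x#2:2@105; bids=[#1:1@105] asks=[-]
After op 3 [order #3] limit_sell(price=102, qty=5): fills=#1x#3:1@105; bids=[-] asks=[#3:4@102]
After op 4 [order #4] limit_sell(price=104, qty=6): fills=none; bids=[-] asks=[#3:4@102 #4:6@104]
After op 5 cancel(order #1): fills=none; bids=[-] asks=[#3:4@102 #4:6@104]
After op 6 [order #5] limit_buy(price=103, qty=10): fills=#5x#3:4@102; bids=[#5:6@103] asks=[#4:6@104]
After op 7 [order #6] market_buy(qty=4): fills=#6x#4:4@104; bids=[#5:6@103] asks=[#4:2@104]
After op 8 [order #7] limit_sell(price=96, qty=7): fills=#5x#7:6@103; bids=[-] asks=[#7:1@96 #4:2@104]
After op 9 [order #8] limit_buy(price=103, qty=4): fills=#8x#7:1@96; bids=[#8:3@103] asks=[#4:2@104]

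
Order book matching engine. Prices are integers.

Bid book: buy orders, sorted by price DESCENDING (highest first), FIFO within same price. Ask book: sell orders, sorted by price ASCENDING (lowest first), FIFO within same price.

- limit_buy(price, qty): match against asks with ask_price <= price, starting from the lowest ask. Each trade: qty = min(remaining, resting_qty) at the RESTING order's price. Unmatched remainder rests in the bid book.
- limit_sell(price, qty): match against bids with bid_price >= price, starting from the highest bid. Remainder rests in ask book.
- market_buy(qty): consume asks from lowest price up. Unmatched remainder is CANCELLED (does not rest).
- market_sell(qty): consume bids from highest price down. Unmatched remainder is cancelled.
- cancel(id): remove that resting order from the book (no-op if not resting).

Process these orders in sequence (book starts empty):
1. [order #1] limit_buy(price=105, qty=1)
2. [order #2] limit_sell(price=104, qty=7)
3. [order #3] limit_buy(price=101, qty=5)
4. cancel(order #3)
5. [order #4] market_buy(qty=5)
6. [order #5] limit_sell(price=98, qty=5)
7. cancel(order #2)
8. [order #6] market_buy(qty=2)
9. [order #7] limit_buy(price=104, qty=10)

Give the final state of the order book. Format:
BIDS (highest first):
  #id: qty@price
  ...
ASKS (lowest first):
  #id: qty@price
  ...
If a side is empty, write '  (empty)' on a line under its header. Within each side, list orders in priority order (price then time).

After op 1 [order #1] limit_buy(price=105, qty=1): fills=none; bids=[#1:1@105] asks=[-]
After op 2 [order #2] limit_sell(price=104, qty=7): fills=#1x#2:1@105; bids=[-] asks=[#2:6@104]
After op 3 [order #3] limit_buy(price=101, qty=5): fills=none; bids=[#3:5@101] asks=[#2:6@104]
After op 4 cancel(order #3): fills=none; bids=[-] asks=[#2:6@104]
After op 5 [order #4] market_buy(qty=5): fills=#4x#2:5@104; bids=[-] asks=[#2:1@104]
After op 6 [order #5] limit_sell(price=98, qty=5): fills=none; bids=[-] asks=[#5:5@98 #2:1@104]
After op 7 cancel(order #2): fills=none; bids=[-] asks=[#5:5@98]
After op 8 [order #6] market_buy(qty=2): fills=#6x#5:2@98; bids=[-] asks=[#5:3@98]
After op 9 [order #7] limit_buy(price=104, qty=10): fills=#7x#5:3@98; bids=[#7:7@104] asks=[-]

Answer: BIDS (highest first):
  #7: 7@104
ASKS (lowest first):
  (empty)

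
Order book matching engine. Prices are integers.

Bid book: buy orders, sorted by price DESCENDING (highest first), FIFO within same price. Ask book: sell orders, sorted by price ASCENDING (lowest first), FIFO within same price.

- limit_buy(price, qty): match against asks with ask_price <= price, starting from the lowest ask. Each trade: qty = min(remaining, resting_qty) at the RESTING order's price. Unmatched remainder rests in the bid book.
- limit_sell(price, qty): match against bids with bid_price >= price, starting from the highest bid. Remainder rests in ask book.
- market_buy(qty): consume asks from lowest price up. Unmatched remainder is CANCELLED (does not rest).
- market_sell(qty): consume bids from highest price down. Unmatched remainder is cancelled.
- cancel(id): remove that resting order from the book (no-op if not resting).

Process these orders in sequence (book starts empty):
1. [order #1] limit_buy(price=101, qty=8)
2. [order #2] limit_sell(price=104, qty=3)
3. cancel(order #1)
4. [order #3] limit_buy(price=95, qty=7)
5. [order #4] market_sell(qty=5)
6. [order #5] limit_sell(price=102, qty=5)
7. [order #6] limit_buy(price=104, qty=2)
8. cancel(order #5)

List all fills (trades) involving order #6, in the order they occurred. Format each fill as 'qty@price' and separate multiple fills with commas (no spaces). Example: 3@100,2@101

After op 1 [order #1] limit_buy(price=101, qty=8): fills=none; bids=[#1:8@101] asks=[-]
After op 2 [order #2] limit_sell(price=104, qty=3): fills=none; bids=[#1:8@101] asks=[#2:3@104]
After op 3 cancel(order #1): fills=none; bids=[-] asks=[#2:3@104]
After op 4 [order #3] limit_buy(price=95, qty=7): fills=none; bids=[#3:7@95] asks=[#2:3@104]
After op 5 [order #4] market_sell(qty=5): fills=#3x#4:5@95; bids=[#3:2@95] asks=[#2:3@104]
After op 6 [order #5] limit_sell(price=102, qty=5): fills=none; bids=[#3:2@95] asks=[#5:5@102 #2:3@104]
After op 7 [order #6] limit_buy(price=104, qty=2): fills=#6x#5:2@102; bids=[#3:2@95] asks=[#5:3@102 #2:3@104]
After op 8 cancel(order #5): fills=none; bids=[#3:2@95] asks=[#2:3@104]

Answer: 2@102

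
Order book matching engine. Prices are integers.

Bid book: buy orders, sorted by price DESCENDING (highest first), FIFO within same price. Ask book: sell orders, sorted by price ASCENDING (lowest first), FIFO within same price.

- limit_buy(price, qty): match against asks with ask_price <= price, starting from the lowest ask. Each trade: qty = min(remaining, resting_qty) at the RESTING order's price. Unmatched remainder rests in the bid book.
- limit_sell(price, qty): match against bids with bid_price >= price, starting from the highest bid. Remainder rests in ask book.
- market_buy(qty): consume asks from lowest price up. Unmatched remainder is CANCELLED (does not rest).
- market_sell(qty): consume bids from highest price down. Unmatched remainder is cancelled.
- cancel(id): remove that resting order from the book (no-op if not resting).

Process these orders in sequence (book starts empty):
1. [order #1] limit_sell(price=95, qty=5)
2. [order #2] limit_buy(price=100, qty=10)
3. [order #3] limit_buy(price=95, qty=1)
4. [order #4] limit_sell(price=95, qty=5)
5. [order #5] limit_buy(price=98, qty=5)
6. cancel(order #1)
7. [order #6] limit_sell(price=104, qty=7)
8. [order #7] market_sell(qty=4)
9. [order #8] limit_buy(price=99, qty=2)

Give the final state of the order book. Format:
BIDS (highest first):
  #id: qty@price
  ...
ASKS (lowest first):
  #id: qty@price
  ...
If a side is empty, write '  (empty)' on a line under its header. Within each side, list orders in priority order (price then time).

After op 1 [order #1] limit_sell(price=95, qty=5): fills=none; bids=[-] asks=[#1:5@95]
After op 2 [order #2] limit_buy(price=100, qty=10): fills=#2x#1:5@95; bids=[#2:5@100] asks=[-]
After op 3 [order #3] limit_buy(price=95, qty=1): fills=none; bids=[#2:5@100 #3:1@95] asks=[-]
After op 4 [order #4] limit_sell(price=95, qty=5): fills=#2x#4:5@100; bids=[#3:1@95] asks=[-]
After op 5 [order #5] limit_buy(price=98, qty=5): fills=none; bids=[#5:5@98 #3:1@95] asks=[-]
After op 6 cancel(order #1): fills=none; bids=[#5:5@98 #3:1@95] asks=[-]
After op 7 [order #6] limit_sell(price=104, qty=7): fills=none; bids=[#5:5@98 #3:1@95] asks=[#6:7@104]
After op 8 [order #7] market_sell(qty=4): fills=#5x#7:4@98; bids=[#5:1@98 #3:1@95] asks=[#6:7@104]
After op 9 [order #8] limit_buy(price=99, qty=2): fills=none; bids=[#8:2@99 #5:1@98 #3:1@95] asks=[#6:7@104]

Answer: BIDS (highest first):
  #8: 2@99
  #5: 1@98
  #3: 1@95
ASKS (lowest first):
  #6: 7@104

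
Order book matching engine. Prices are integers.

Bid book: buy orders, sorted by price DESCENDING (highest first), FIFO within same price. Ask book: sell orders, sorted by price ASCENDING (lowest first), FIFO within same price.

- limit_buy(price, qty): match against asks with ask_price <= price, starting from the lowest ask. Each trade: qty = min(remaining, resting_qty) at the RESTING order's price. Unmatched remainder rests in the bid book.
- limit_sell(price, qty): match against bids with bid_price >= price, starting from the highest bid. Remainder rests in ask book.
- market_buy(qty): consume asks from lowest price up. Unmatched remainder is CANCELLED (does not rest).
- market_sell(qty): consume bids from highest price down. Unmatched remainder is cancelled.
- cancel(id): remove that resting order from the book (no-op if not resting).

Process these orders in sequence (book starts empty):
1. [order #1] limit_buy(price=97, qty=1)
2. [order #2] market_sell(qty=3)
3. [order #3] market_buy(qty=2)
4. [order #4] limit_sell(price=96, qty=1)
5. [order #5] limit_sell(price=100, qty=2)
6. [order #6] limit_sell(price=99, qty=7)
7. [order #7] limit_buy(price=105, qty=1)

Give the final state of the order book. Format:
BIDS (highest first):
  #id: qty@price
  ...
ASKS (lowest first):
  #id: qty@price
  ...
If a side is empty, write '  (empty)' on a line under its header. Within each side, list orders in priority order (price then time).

After op 1 [order #1] limit_buy(price=97, qty=1): fills=none; bids=[#1:1@97] asks=[-]
After op 2 [order #2] market_sell(qty=3): fills=#1x#2:1@97; bids=[-] asks=[-]
After op 3 [order #3] market_buy(qty=2): fills=none; bids=[-] asks=[-]
After op 4 [order #4] limit_sell(price=96, qty=1): fills=none; bids=[-] asks=[#4:1@96]
After op 5 [order #5] limit_sell(price=100, qty=2): fills=none; bids=[-] asks=[#4:1@96 #5:2@100]
After op 6 [order #6] limit_sell(price=99, qty=7): fills=none; bids=[-] asks=[#4:1@96 #6:7@99 #5:2@100]
After op 7 [order #7] limit_buy(price=105, qty=1): fills=#7x#4:1@96; bids=[-] asks=[#6:7@99 #5:2@100]

Answer: BIDS (highest first):
  (empty)
ASKS (lowest first):
  #6: 7@99
  #5: 2@100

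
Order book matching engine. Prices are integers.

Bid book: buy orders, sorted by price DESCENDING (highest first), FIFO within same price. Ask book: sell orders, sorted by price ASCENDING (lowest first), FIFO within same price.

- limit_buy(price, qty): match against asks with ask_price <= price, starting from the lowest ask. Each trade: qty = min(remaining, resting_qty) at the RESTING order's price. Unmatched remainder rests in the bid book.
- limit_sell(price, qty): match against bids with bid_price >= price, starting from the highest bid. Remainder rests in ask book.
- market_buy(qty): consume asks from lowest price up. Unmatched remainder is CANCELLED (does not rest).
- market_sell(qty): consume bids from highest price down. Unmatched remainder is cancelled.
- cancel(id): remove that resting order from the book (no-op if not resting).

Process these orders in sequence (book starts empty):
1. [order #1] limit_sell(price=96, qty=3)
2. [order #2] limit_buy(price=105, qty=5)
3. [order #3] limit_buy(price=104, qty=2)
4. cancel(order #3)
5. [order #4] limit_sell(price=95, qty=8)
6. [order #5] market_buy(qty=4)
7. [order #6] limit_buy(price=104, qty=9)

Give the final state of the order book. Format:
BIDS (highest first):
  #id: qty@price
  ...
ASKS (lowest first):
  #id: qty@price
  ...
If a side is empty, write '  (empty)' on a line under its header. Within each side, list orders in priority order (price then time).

Answer: BIDS (highest first):
  #6: 7@104
ASKS (lowest first):
  (empty)

Derivation:
After op 1 [order #1] limit_sell(price=96, qty=3): fills=none; bids=[-] asks=[#1:3@96]
After op 2 [order #2] limit_buy(price=105, qty=5): fills=#2x#1:3@96; bids=[#2:2@105] asks=[-]
After op 3 [order #3] limit_buy(price=104, qty=2): fills=none; bids=[#2:2@105 #3:2@104] asks=[-]
After op 4 cancel(order #3): fills=none; bids=[#2:2@105] asks=[-]
After op 5 [order #4] limit_sell(price=95, qty=8): fills=#2x#4:2@105; bids=[-] asks=[#4:6@95]
After op 6 [order #5] market_buy(qty=4): fills=#5x#4:4@95; bids=[-] asks=[#4:2@95]
After op 7 [order #6] limit_buy(price=104, qty=9): fills=#6x#4:2@95; bids=[#6:7@104] asks=[-]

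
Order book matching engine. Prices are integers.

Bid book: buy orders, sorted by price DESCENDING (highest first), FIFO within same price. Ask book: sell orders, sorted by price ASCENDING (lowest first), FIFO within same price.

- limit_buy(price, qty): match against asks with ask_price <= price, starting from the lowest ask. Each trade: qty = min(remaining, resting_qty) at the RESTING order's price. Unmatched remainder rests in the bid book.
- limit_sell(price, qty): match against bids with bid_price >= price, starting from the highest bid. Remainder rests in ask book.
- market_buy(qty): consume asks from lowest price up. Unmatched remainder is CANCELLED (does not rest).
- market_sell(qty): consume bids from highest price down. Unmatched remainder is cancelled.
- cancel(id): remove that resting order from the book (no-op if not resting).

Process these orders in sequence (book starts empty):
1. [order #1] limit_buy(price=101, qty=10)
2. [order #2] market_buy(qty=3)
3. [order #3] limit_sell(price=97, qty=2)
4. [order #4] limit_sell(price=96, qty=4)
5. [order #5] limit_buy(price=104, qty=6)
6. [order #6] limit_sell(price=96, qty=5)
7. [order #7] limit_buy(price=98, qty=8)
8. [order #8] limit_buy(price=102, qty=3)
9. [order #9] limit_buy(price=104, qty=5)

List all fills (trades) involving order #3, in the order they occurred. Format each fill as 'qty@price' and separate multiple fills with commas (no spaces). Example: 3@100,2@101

After op 1 [order #1] limit_buy(price=101, qty=10): fills=none; bids=[#1:10@101] asks=[-]
After op 2 [order #2] market_buy(qty=3): fills=none; bids=[#1:10@101] asks=[-]
After op 3 [order #3] limit_sell(price=97, qty=2): fills=#1x#3:2@101; bids=[#1:8@101] asks=[-]
After op 4 [order #4] limit_sell(price=96, qty=4): fills=#1x#4:4@101; bids=[#1:4@101] asks=[-]
After op 5 [order #5] limit_buy(price=104, qty=6): fills=none; bids=[#5:6@104 #1:4@101] asks=[-]
After op 6 [order #6] limit_sell(price=96, qty=5): fills=#5x#6:5@104; bids=[#5:1@104 #1:4@101] asks=[-]
After op 7 [order #7] limit_buy(price=98, qty=8): fills=none; bids=[#5:1@104 #1:4@101 #7:8@98] asks=[-]
After op 8 [order #8] limit_buy(price=102, qty=3): fills=none; bids=[#5:1@104 #8:3@102 #1:4@101 #7:8@98] asks=[-]
After op 9 [order #9] limit_buy(price=104, qty=5): fills=none; bids=[#5:1@104 #9:5@104 #8:3@102 #1:4@101 #7:8@98] asks=[-]

Answer: 2@101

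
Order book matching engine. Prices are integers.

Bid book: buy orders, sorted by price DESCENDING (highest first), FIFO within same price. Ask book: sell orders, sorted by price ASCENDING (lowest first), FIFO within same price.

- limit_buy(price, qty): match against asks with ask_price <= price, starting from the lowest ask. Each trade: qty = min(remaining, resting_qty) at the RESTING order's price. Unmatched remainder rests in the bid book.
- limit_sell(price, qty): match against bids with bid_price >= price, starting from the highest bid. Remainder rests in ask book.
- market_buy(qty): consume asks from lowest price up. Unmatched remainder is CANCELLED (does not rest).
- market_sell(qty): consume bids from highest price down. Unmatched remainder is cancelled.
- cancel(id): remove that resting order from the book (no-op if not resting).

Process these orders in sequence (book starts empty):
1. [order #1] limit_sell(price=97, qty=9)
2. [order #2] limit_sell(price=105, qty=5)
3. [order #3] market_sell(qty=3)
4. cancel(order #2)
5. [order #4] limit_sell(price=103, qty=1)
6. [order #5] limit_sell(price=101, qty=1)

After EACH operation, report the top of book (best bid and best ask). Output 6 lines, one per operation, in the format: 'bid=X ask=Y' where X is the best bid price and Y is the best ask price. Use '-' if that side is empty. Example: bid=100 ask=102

Answer: bid=- ask=97
bid=- ask=97
bid=- ask=97
bid=- ask=97
bid=- ask=97
bid=- ask=97

Derivation:
After op 1 [order #1] limit_sell(price=97, qty=9): fills=none; bids=[-] asks=[#1:9@97]
After op 2 [order #2] limit_sell(price=105, qty=5): fills=none; bids=[-] asks=[#1:9@97 #2:5@105]
After op 3 [order #3] market_sell(qty=3): fills=none; bids=[-] asks=[#1:9@97 #2:5@105]
After op 4 cancel(order #2): fills=none; bids=[-] asks=[#1:9@97]
After op 5 [order #4] limit_sell(price=103, qty=1): fills=none; bids=[-] asks=[#1:9@97 #4:1@103]
After op 6 [order #5] limit_sell(price=101, qty=1): fills=none; bids=[-] asks=[#1:9@97 #5:1@101 #4:1@103]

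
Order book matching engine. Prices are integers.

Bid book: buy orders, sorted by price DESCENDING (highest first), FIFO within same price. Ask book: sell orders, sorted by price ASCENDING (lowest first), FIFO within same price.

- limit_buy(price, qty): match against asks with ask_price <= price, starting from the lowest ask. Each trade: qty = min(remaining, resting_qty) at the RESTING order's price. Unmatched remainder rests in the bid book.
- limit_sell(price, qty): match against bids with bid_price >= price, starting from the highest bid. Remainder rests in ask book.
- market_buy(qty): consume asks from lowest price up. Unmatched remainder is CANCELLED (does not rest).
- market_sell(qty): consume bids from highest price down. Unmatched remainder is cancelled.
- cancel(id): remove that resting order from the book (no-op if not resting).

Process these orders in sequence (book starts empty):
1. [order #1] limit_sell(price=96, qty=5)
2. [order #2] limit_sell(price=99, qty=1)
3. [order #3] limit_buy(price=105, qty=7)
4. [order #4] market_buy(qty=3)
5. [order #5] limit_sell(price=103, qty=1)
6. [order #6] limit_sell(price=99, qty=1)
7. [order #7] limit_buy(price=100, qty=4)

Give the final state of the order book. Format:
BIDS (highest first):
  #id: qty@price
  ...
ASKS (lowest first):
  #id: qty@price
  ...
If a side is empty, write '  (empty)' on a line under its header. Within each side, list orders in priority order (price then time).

Answer: BIDS (highest first):
  #7: 3@100
ASKS (lowest first):
  (empty)

Derivation:
After op 1 [order #1] limit_sell(price=96, qty=5): fills=none; bids=[-] asks=[#1:5@96]
After op 2 [order #2] limit_sell(price=99, qty=1): fills=none; bids=[-] asks=[#1:5@96 #2:1@99]
After op 3 [order #3] limit_buy(price=105, qty=7): fills=#3x#1:5@96 #3x#2:1@99; bids=[#3:1@105] asks=[-]
After op 4 [order #4] market_buy(qty=3): fills=none; bids=[#3:1@105] asks=[-]
After op 5 [order #5] limit_sell(price=103, qty=1): fills=#3x#5:1@105; bids=[-] asks=[-]
After op 6 [order #6] limit_sell(price=99, qty=1): fills=none; bids=[-] asks=[#6:1@99]
After op 7 [order #7] limit_buy(price=100, qty=4): fills=#7x#6:1@99; bids=[#7:3@100] asks=[-]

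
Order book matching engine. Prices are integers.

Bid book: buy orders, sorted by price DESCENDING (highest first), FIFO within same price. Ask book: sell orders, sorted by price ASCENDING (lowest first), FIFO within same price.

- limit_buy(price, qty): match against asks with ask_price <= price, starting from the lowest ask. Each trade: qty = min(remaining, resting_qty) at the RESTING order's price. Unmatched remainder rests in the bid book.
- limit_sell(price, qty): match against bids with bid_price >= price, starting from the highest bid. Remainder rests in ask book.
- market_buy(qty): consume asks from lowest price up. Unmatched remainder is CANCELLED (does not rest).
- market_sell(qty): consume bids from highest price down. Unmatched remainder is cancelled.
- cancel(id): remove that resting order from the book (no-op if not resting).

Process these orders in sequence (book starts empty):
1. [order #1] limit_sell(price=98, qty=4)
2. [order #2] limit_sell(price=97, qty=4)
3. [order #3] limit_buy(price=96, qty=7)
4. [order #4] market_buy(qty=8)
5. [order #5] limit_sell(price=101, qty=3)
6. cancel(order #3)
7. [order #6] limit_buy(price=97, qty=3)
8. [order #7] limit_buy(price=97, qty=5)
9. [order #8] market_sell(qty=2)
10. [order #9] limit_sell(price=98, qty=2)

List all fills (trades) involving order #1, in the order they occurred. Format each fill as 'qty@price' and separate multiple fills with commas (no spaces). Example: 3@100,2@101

Answer: 4@98

Derivation:
After op 1 [order #1] limit_sell(price=98, qty=4): fills=none; bids=[-] asks=[#1:4@98]
After op 2 [order #2] limit_sell(price=97, qty=4): fills=none; bids=[-] asks=[#2:4@97 #1:4@98]
After op 3 [order #3] limit_buy(price=96, qty=7): fills=none; bids=[#3:7@96] asks=[#2:4@97 #1:4@98]
After op 4 [order #4] market_buy(qty=8): fills=#4x#2:4@97 #4x#1:4@98; bids=[#3:7@96] asks=[-]
After op 5 [order #5] limit_sell(price=101, qty=3): fills=none; bids=[#3:7@96] asks=[#5:3@101]
After op 6 cancel(order #3): fills=none; bids=[-] asks=[#5:3@101]
After op 7 [order #6] limit_buy(price=97, qty=3): fills=none; bids=[#6:3@97] asks=[#5:3@101]
After op 8 [order #7] limit_buy(price=97, qty=5): fills=none; bids=[#6:3@97 #7:5@97] asks=[#5:3@101]
After op 9 [order #8] market_sell(qty=2): fills=#6x#8:2@97; bids=[#6:1@97 #7:5@97] asks=[#5:3@101]
After op 10 [order #9] limit_sell(price=98, qty=2): fills=none; bids=[#6:1@97 #7:5@97] asks=[#9:2@98 #5:3@101]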